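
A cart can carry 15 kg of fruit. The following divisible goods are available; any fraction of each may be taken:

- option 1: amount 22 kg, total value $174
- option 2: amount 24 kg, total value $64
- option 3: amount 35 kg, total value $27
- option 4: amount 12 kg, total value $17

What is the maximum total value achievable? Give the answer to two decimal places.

118.64

Take in order of value per unit:
- option 1 (174/22 per unit): 15 of 22 → value 15×174/22 = 118.6364, running total 118.64
Total 118.64.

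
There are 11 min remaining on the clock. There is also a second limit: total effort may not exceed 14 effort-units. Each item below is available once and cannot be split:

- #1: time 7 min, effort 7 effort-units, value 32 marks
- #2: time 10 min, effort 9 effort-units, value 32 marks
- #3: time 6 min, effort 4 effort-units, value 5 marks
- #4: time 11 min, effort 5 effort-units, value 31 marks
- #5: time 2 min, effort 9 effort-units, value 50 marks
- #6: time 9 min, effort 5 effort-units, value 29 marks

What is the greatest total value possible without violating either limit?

Feasible sets respecting both limits:
- #5+#6: time 11, effort 14, value 79
- #3+#5: time 8, effort 13, value 55
- #5: time 2, effort 9, value 50
- #1: time 7, effort 7, value 32
Best: 79 marks.

79 marks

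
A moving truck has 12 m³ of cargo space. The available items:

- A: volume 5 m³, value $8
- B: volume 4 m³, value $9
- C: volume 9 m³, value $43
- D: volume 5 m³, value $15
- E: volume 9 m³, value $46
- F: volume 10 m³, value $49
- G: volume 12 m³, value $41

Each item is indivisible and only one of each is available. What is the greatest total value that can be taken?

$49

Check high-value combinations within 12 m³:
- F: volume 10, value 49
- E: volume 9, value 46
- C: volume 9, value 43
- G: volume 12, value 41
Best: $49.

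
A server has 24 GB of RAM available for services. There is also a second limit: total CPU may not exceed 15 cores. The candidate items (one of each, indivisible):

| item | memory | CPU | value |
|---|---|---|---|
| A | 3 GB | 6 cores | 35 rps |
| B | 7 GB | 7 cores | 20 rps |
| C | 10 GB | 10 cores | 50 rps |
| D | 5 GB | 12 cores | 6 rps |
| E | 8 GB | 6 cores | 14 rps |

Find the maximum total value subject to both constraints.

55 rps

Feasible sets respecting both limits:
- A+B: memory 10, CPU 13, value 55
- C: memory 10, CPU 10, value 50
- A+E: memory 11, CPU 12, value 49
Best: 55 rps.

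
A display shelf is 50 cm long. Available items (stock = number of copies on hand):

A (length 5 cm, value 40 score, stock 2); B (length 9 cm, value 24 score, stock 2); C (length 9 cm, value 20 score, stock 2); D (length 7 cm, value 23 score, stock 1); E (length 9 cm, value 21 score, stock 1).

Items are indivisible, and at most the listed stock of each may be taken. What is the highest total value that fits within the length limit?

Top feasible selections:
- 2×A + 2×B + 1×D + 1×E: length 44, value 172
- 2×A + 2×B + 1×C + 1×D: length 44, value 171
- 2×A + 2×B + 1×C + 1×E: length 46, value 169
Best: 172 score.

172 score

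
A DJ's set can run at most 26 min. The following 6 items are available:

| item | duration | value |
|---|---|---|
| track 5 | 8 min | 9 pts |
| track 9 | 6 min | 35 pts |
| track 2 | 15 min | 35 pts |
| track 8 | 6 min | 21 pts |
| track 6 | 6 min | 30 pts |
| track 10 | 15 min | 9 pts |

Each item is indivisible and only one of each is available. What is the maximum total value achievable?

This is a 0/1 knapsack; check combinations near the capacity.
- track 5+track 9+track 8+track 6: duration 8+6+6+6=26, value 9+35+21+30=95
- track 9+track 8+track 6: duration 6+6+6=18, value 35+21+30=86
- track 5+track 9+track 6: duration 8+6+6=20, value 9+35+30=74
Best: 95 pts.

95 pts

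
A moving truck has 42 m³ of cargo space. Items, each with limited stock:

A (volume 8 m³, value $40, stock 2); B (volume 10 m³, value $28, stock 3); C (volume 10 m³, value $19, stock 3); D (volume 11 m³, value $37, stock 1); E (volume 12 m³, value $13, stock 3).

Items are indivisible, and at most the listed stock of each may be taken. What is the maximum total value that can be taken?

$145

Top feasible selections:
- 2×A + 1×B + 1×D: volume 37, value 145
- 2×A + 2×B: volume 36, value 136
- 2×A + 1×C + 1×D: volume 37, value 136
- 1×A + 2×B + 1×D: volume 39, value 133
Best: $145.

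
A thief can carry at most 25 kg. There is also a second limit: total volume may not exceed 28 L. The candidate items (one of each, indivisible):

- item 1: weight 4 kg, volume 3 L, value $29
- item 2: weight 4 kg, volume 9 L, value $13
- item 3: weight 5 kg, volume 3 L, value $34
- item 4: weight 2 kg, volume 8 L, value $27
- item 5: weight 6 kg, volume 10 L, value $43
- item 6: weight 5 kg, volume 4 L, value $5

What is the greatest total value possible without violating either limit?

$138

Feasible sets respecting both limits:
- item 1+item 3+item 4+item 5+item 6: weight 22, volume 28, value 138
- item 1+item 3+item 4+item 5: weight 17, volume 24, value 133
- item 1+item 2+item 3+item 5: weight 19, volume 25, value 119
Best: $138.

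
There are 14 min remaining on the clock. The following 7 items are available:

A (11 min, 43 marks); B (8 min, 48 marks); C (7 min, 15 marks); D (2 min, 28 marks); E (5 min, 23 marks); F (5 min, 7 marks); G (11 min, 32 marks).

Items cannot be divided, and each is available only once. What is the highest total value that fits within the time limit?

76 marks

Check high-value combinations within 14 min:
- B+D: time 8+2=10, value 48+28=76
- A+D: time 11+2=13, value 43+28=71
- B+E: time 8+5=13, value 48+23=71
Best: 76 marks.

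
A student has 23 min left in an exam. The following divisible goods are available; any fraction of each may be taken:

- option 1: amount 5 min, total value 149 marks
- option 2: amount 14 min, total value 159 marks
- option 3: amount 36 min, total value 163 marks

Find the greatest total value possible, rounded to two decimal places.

Take in order of value per unit:
- option 1 (149/5 per unit): all 5 → value 149, running total 149.00
- option 2 (159/14 per unit): all 14 → value 159, running total 308.00
- option 3 (163/36 per unit): 4 of 36 → value 4×163/36 = 18.1111, running total 326.11
Total 326.11.

326.11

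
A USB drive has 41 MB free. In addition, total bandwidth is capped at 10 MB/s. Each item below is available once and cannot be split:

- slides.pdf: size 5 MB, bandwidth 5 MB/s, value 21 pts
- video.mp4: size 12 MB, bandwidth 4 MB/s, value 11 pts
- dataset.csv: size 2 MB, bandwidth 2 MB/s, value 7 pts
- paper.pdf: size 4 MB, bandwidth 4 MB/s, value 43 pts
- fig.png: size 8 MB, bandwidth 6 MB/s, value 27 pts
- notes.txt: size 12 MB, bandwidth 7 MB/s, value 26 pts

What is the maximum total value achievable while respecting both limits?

Feasible sets respecting both limits:
- paper.pdf+fig.png: size 12, bandwidth 10, value 70
- slides.pdf+paper.pdf: size 9, bandwidth 9, value 64
- video.mp4+dataset.csv+paper.pdf: size 18, bandwidth 10, value 61
Best: 70 pts.

70 pts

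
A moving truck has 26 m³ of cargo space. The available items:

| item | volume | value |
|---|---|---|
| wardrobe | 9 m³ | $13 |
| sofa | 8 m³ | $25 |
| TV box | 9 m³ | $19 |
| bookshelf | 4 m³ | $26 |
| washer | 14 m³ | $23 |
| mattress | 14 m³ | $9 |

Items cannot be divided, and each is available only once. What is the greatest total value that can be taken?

$74

This is a 0/1 knapsack; check combinations near the capacity.
- sofa+bookshelf+washer: volume 8+4+14=26, value 25+26+23=74
- sofa+TV box+bookshelf: volume 8+9+4=21, value 25+19+26=70
- wardrobe+sofa+bookshelf: volume 9+8+4=21, value 13+25+26=64
- sofa+bookshelf+mattress: volume 8+4+14=26, value 25+26+9=60
- wardrobe+TV box+bookshelf: volume 9+9+4=22, value 13+19+26=58
Best: $74.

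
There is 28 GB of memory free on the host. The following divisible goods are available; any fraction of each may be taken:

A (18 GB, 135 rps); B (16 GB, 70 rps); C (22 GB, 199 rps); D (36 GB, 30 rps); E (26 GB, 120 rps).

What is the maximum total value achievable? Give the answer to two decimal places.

Take in order of value per unit:
- C (199/22 per unit): all 22 → value 199, running total 199.00
- A (135/18 per unit): 6 of 18 → value 6×135/18 = 45.0000, running total 244.00
Total 244.00.

244.00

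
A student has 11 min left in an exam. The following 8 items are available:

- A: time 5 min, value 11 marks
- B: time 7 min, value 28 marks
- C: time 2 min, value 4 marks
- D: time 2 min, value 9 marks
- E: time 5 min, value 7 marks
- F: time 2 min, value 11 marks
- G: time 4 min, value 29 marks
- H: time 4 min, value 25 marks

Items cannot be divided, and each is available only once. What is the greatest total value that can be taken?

Check high-value combinations within 11 min:
- F+G+H: time 2+4+4=10, value 11+29+25=65
- D+G+H: time 2+4+4=10, value 9+29+25=63
- C+G+H: time 2+4+4=10, value 4+29+25=58
Best: 65 marks.

65 marks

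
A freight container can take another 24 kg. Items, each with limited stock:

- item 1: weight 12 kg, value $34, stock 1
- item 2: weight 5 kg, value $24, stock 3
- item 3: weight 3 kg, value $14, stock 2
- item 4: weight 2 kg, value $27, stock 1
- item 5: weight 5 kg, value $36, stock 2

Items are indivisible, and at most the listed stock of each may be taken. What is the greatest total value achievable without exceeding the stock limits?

Top feasible selections:
- 1×item 2 + 2×item 3 + 1×item 4 + 2×item 5: weight 23, value 151
- 2×item 2 + 1×item 4 + 2×item 5: weight 22, value 147
Best: $151.

$151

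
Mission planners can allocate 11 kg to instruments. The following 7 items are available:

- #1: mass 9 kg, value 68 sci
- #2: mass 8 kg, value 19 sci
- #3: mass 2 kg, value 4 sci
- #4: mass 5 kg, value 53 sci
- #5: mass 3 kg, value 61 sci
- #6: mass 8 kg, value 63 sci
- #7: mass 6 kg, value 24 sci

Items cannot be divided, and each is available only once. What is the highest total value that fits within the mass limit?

This is a 0/1 knapsack; check combinations near the capacity.
- #5+#6: mass 3+8=11, value 61+63=124
- #3+#4+#5: mass 2+5+3=10, value 4+53+61=118
- #4+#5: mass 5+3=8, value 53+61=114
Best: 124 sci.

124 sci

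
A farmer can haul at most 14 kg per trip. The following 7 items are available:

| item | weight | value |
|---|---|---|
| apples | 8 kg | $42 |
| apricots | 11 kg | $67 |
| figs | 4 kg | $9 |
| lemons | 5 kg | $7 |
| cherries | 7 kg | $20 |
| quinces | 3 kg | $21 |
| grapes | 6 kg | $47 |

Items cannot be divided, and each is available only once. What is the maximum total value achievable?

Check high-value combinations within 14 kg:
- apples+grapes: weight 8+6=14, value 42+47=89
- apricots+quinces: weight 11+3=14, value 67+21=88
- figs+quinces+grapes: weight 4+3+6=13, value 9+21+47=77
- lemons+quinces+grapes: weight 5+3+6=14, value 7+21+47=75
Best: $89.

$89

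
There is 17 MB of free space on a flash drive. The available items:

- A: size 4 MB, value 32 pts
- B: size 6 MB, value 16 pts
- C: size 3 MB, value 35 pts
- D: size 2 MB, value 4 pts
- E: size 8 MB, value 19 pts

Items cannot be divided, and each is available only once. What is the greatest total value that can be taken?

This is a 0/1 knapsack; check combinations near the capacity.
- A+C+D+E: size 4+3+2+8=17, value 32+35+4+19=90
- A+B+C+D: size 4+6+3+2=15, value 32+16+35+4=87
- A+C+E: size 4+3+8=15, value 32+35+19=86
- A+B+C: size 4+6+3=13, value 32+16+35=83
Best: 90 pts.

90 pts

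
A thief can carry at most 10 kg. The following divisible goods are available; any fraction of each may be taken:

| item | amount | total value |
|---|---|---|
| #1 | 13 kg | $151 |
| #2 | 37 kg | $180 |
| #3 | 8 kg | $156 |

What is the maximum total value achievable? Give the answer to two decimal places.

179.23

Take in order of value per unit:
- #3 (156/8 per unit): all 8 → value 156, running total 156.00
- #1 (151/13 per unit): 2 of 13 → value 2×151/13 = 23.2308, running total 179.23
Total 179.23.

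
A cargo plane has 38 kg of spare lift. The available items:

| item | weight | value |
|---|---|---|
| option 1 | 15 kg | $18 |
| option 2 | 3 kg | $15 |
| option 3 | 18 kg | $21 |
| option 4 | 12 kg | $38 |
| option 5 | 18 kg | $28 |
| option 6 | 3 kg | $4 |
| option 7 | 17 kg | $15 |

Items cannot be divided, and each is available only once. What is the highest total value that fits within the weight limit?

This is a 0/1 knapsack; check combinations near the capacity.
- option 2+option 4+option 5+option 6: weight 3+12+18+3=36, value 15+38+28+4=85
- option 2+option 4+option 5: weight 3+12+18=33, value 15+38+28=81
- option 2+option 3+option 4+option 6: weight 3+18+12+3=36, value 15+21+38+4=78
- option 1+option 2+option 4+option 6: weight 15+3+12+3=33, value 18+15+38+4=75
Best: $85.

$85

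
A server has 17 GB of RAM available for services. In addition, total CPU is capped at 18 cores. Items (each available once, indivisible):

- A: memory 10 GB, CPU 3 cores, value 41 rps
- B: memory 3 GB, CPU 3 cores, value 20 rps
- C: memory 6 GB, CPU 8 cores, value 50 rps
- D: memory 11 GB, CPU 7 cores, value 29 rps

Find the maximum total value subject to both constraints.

Feasible sets respecting both limits:
- A+C: memory 16, CPU 11, value 91
- C+D: memory 17, CPU 15, value 79
- B+C: memory 9, CPU 11, value 70
- A+B: memory 13, CPU 6, value 61
Best: 91 rps.

91 rps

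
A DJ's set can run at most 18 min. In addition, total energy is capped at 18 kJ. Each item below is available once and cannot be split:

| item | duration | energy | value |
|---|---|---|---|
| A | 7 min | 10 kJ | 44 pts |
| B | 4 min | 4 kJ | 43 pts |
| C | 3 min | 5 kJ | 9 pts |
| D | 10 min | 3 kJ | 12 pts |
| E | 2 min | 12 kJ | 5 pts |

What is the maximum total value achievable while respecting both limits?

87 pts

Feasible sets respecting both limits:
- A+B: duration 11, energy 14, value 87
- B+C+D: duration 17, energy 12, value 64
- A+D: duration 17, energy 13, value 56
- B+D: duration 14, energy 7, value 55
Best: 87 pts.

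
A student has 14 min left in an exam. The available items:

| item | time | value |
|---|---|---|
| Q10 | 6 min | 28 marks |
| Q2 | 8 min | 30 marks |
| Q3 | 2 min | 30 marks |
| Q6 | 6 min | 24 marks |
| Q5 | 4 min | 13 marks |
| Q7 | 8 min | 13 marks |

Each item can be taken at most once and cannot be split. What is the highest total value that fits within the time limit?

82 marks

Check high-value combinations within 14 min:
- Q10+Q3+Q6: time 6+2+6=14, value 28+30+24=82
- Q2+Q3+Q5: time 8+2+4=14, value 30+30+13=73
- Q10+Q3+Q5: time 6+2+4=12, value 28+30+13=71
- Q3+Q6+Q5: time 2+6+4=12, value 30+24+13=67
Best: 82 marks.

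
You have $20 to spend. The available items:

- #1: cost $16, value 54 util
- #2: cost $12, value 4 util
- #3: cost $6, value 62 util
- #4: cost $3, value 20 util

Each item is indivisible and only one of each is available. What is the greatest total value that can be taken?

82 util

Check high-value combinations within $20:
- #3+#4: cost 6+3=9, value 62+20=82
- #1+#4: cost 16+3=19, value 54+20=74
- #2+#3: cost 12+6=18, value 4+62=66
- #3: cost 6, value 62
Best: 82 util.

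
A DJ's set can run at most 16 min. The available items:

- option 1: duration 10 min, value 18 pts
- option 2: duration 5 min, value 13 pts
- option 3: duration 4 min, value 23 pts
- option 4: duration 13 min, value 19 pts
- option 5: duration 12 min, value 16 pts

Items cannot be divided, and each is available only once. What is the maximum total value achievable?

41 pts

This is a 0/1 knapsack; check combinations near the capacity.
- option 1+option 3: duration 10+4=14, value 18+23=41
- option 3+option 5: duration 4+12=16, value 23+16=39
- option 2+option 3: duration 5+4=9, value 13+23=36
- option 1+option 2: duration 10+5=15, value 18+13=31
- option 3: duration 4, value 23
Best: 41 pts.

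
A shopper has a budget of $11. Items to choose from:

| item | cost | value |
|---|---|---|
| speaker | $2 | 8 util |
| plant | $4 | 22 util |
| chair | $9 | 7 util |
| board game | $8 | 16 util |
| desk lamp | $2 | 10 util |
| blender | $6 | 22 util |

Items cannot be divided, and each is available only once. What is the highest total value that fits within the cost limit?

Check high-value combinations within $11:
- plant+blender: cost 4+6=10, value 22+22=44
- speaker+plant+desk lamp: cost 2+4+2=8, value 8+22+10=40
- speaker+desk lamp+blender: cost 2+2+6=10, value 8+10+22=40
- plant+desk lamp: cost 4+2=6, value 22+10=32
Best: 44 util.

44 util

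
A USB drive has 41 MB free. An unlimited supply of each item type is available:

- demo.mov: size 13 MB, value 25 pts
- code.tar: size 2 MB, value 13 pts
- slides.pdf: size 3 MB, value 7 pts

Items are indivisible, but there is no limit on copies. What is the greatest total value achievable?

Best value-per-unit is code.tar at 13/2, and filling with it alone uses size 20×2=40. No mix of the others beats 20×13 = 260.

260 pts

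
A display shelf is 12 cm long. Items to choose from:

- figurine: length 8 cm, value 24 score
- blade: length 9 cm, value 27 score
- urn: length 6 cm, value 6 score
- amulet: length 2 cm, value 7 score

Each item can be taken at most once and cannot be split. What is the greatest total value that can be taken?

34 score

Check high-value combinations within 12 cm:
- blade+amulet: length 9+2=11, value 27+7=34
- figurine+amulet: length 8+2=10, value 24+7=31
- blade: length 9, value 27
- figurine: length 8, value 24
- urn+amulet: length 6+2=8, value 6+7=13
Best: 34 score.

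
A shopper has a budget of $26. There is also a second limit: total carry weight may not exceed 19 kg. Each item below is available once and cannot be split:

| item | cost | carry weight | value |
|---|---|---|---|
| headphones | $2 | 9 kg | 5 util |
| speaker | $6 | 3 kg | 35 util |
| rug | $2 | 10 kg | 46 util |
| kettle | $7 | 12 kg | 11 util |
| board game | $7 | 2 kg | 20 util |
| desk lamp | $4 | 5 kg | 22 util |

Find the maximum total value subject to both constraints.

103 util

Feasible sets respecting both limits:
- speaker+rug+desk lamp: cost 12, carry weight 18, value 103
- speaker+rug+board game: cost 15, carry weight 15, value 101
- rug+board game+desk lamp: cost 13, carry weight 17, value 88
- headphones+speaker+board game+desk lamp: cost 19, carry weight 19, value 82
Best: 103 util.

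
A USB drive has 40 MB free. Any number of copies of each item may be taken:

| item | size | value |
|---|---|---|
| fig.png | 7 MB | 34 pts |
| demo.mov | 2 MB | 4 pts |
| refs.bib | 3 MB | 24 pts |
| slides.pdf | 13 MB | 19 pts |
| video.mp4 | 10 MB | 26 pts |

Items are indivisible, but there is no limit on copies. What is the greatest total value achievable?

Best value-per-unit is refs.bib at 24/3, and filling with it alone uses size 13×3=39. No mix of the others beats 13×24 = 312.

312 pts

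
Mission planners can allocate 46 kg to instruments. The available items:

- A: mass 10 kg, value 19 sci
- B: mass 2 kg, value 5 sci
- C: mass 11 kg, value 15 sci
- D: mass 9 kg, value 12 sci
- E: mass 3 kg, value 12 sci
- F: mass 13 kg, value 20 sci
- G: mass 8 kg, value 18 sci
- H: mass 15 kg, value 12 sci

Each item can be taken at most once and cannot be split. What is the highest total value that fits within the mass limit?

Check high-value combinations within 46 kg:
- A+B+D+E+F+G: mass 10+2+9+3+13+8=45, value 19+5+12+12+20+18=86
- A+C+E+F+G: mass 10+11+3+13+8=45, value 19+15+12+20+18=84
- B+C+D+E+F+G: mass 2+11+9+3+13+8=46, value 5+15+12+12+20+18=82
- A+B+C+D+E+G: mass 10+2+11+9+3+8=43, value 19+5+15+12+12+18=81
- A+D+E+F+G: mass 10+9+3+13+8=43, value 19+12+12+20+18=81
Best: 86 sci.

86 sci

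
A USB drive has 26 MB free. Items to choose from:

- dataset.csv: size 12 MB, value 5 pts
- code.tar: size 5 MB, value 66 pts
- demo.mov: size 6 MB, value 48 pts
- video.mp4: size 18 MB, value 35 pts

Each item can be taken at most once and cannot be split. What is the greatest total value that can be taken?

119 pts

Check high-value combinations within 26 MB:
- dataset.csv+code.tar+demo.mov: size 12+5+6=23, value 5+66+48=119
- code.tar+demo.mov: size 5+6=11, value 66+48=114
- code.tar+video.mp4: size 5+18=23, value 66+35=101
Best: 119 pts.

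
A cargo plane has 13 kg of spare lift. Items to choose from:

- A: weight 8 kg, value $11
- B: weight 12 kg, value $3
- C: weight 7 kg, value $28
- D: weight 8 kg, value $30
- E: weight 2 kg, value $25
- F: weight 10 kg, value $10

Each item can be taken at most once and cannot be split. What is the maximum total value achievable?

$55

Check high-value combinations within 13 kg:
- D+E: weight 8+2=10, value 30+25=55
- C+E: weight 7+2=9, value 28+25=53
- A+E: weight 8+2=10, value 11+25=36
- E+F: weight 2+10=12, value 25+10=35
Best: $55.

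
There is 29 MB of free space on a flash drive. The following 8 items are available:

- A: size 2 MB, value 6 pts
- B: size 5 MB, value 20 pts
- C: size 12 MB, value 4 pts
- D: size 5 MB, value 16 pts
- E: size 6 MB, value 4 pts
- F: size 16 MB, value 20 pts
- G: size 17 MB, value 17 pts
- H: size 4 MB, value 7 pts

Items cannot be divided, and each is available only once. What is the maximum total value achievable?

Check high-value combinations within 29 MB:
- A+B+D+F: size 2+5+5+16=28, value 6+20+16+20=62
- A+B+D+G: size 2+5+5+17=29, value 6+20+16+17=59
- B+D+F: size 5+5+16=26, value 20+16+20=56
- A+B+D+E+H: size 2+5+5+6+4=22, value 6+20+16+4+7=53
- B+D+G: size 5+5+17=27, value 20+16+17=53
Best: 62 pts.

62 pts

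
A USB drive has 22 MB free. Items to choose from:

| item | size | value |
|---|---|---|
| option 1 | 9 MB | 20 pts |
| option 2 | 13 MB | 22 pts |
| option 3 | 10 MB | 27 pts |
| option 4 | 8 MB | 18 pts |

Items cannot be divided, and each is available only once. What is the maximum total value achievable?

This is a 0/1 knapsack; check combinations near the capacity.
- option 1+option 3: size 9+10=19, value 20+27=47
- option 3+option 4: size 10+8=18, value 27+18=45
- option 1+option 2: size 9+13=22, value 20+22=42
- option 2+option 4: size 13+8=21, value 22+18=40
- option 1+option 4: size 9+8=17, value 20+18=38
Best: 47 pts.

47 pts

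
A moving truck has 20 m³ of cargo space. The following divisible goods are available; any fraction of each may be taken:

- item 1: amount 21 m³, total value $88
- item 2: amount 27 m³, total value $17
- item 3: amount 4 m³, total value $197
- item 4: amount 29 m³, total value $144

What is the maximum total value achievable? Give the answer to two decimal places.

Take in order of value per unit:
- item 3 (197/4 per unit): all 4 → value 197, running total 197.00
- item 4 (144/29 per unit): 16 of 29 → value 16×144/29 = 79.4483, running total 276.45
Total 276.45.

276.45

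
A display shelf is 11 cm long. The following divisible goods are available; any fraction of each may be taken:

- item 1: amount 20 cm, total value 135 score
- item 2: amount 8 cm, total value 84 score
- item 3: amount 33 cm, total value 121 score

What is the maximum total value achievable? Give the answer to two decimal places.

Take in order of value per unit:
- item 2 (84/8 per unit): all 8 → value 84, running total 84.00
- item 1 (135/20 per unit): 3 of 20 → value 3×135/20 = 20.2500, running total 104.25
Total 104.25.

104.25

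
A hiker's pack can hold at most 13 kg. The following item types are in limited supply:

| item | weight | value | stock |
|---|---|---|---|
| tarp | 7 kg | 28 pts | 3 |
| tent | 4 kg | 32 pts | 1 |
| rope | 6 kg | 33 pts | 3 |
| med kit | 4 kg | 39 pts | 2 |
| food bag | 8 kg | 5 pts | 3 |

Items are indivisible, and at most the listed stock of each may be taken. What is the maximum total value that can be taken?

Top feasible selections:
- 1×tent + 2×med kit: weight 12, value 110
- 2×med kit: weight 8, value 78
- 1×rope + 1×med kit: weight 10, value 72
Best: 110 pts.

110 pts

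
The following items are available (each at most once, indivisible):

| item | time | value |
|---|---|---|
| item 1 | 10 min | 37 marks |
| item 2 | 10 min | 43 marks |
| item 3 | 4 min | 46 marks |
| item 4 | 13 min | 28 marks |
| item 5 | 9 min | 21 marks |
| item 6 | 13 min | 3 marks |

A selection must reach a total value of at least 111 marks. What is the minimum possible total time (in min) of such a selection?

24

Subsets with value ≥ 111, sorted by total time:
- item 1+item 2+item 3: time 24, value 126
- item 2+item 3+item 4: time 27, value 117
Minimum time: 24 min.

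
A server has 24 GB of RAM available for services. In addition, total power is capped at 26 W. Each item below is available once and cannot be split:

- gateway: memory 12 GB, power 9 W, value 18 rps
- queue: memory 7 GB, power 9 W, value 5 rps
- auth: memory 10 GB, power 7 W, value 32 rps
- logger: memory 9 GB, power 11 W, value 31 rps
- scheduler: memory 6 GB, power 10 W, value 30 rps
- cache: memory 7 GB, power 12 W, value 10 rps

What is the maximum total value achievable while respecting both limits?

67 rps

Feasible sets respecting both limits:
- queue+auth+scheduler: memory 23, power 26, value 67
- auth+logger: memory 19, power 18, value 63
- auth+scheduler: memory 16, power 17, value 62
- logger+scheduler: memory 15, power 21, value 61
Best: 67 rps.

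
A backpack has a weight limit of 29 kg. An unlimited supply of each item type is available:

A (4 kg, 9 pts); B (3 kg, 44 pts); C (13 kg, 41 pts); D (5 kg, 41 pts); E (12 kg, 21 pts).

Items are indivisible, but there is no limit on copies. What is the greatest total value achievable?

Best value-per-unit is B at 44/3, and filling with it alone uses weight 9×3=27. No mix of the others beats 9×44 = 396.

396 pts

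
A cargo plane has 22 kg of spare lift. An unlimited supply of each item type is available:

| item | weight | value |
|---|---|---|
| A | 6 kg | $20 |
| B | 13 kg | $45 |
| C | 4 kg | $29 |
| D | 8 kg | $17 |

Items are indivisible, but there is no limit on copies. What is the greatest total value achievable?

Best value-per-unit is C at 29/4, and filling with it alone uses weight 5×4=20. No mix of the others beats 5×29 = 145.

$145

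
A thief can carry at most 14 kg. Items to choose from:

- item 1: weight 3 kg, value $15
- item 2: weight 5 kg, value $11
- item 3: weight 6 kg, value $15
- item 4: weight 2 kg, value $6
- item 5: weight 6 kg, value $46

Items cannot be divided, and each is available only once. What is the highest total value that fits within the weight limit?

Check high-value combinations within 14 kg:
- item 1+item 2+item 5: weight 3+5+6=14, value 15+11+46=72
- item 1+item 4+item 5: weight 3+2+6=11, value 15+6+46=67
- item 3+item 4+item 5: weight 6+2+6=14, value 15+6+46=67
Best: $72.

$72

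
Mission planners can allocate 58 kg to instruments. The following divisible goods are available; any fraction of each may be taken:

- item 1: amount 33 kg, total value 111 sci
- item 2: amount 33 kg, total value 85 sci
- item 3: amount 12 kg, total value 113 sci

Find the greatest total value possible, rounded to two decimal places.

257.48

Take in order of value per unit:
- item 3 (113/12 per unit): all 12 → value 113, running total 113.00
- item 1 (111/33 per unit): all 33 → value 111, running total 224.00
- item 2 (85/33 per unit): 13 of 33 → value 13×85/33 = 33.4848, running total 257.48
Total 257.48.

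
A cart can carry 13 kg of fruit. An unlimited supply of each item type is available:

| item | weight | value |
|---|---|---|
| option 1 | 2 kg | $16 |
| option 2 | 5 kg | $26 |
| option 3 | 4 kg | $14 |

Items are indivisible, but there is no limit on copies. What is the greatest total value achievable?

$96

Best value-per-unit is option 1 at 16/2, and filling with it alone uses weight 6×2=12. No mix of the others beats 6×16 = 96.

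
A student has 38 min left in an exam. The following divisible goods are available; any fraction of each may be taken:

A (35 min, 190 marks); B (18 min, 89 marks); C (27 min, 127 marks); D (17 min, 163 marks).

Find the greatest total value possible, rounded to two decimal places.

277.00

Take in order of value per unit:
- D (163/17 per unit): all 17 → value 163, running total 163.00
- A (190/35 per unit): 21 of 35 → value 21×190/35 = 114.0000, running total 277.00
Total 277.00.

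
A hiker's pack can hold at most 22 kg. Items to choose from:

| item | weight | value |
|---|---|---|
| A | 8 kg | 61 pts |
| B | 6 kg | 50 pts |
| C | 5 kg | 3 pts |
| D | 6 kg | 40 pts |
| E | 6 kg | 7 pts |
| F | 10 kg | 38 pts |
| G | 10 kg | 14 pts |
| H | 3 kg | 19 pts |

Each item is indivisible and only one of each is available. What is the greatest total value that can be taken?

This is a 0/1 knapsack; check combinations near the capacity.
- A+B+D: weight 8+6+6=20, value 61+50+40=151
- A+B+C+H: weight 8+6+5+3=22, value 61+50+3+19=133
- A+B+H: weight 8+6+3=17, value 61+50+19=130
- B+D+F: weight 6+6+10=22, value 50+40+38=128
Best: 151 pts.

151 pts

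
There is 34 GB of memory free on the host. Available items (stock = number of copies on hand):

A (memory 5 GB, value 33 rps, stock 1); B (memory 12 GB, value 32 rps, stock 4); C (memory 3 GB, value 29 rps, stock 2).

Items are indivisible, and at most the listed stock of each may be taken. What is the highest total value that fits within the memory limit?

126 rps

Top feasible selections:
- 1×A + 2×B + 1×C: memory 32, value 126
- 1×A + 1×B + 2×C: memory 23, value 123
- 2×B + 2×C: memory 30, value 122
Best: 126 rps.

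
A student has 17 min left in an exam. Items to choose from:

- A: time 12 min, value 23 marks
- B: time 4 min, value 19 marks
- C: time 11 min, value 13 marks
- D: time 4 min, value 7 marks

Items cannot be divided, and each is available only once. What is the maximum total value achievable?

Check high-value combinations within 17 min:
- A+B: time 12+4=16, value 23+19=42
- B+C: time 4+11=15, value 19+13=32
- A+D: time 12+4=16, value 23+7=30
Best: 42 marks.

42 marks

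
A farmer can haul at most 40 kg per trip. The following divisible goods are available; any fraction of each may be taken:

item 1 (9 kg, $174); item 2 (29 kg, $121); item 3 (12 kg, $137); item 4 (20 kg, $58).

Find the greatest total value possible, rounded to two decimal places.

390.28

Take in order of value per unit:
- item 1 (174/9 per unit): all 9 → value 174, running total 174.00
- item 3 (137/12 per unit): all 12 → value 137, running total 311.00
- item 2 (121/29 per unit): 19 of 29 → value 19×121/29 = 79.2759, running total 390.28
Total 390.28.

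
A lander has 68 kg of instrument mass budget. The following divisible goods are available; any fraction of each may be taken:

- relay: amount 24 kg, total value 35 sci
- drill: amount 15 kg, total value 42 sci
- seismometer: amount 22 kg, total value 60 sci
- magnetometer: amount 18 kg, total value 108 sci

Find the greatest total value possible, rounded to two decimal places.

228.96

Take in order of value per unit:
- magnetometer (108/18 per unit): all 18 → value 108, running total 108.00
- drill (42/15 per unit): all 15 → value 42, running total 150.00
- seismometer (60/22 per unit): all 22 → value 60, running total 210.00
- relay (35/24 per unit): 13 of 24 → value 13×35/24 = 18.9583, running total 228.96
Total 228.96.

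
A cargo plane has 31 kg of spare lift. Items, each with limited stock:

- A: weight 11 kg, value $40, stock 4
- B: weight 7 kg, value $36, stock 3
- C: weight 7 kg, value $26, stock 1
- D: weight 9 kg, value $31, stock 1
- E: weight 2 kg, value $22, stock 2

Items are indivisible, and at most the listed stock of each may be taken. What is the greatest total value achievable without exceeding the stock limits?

Top feasible selections:
- 1×A + 2×B + 2×E: weight 29, value 156
- 3×B + 1×C + 1×E: weight 30, value 156
- 3×B + 2×E: weight 25, value 152
Best: $156.

$156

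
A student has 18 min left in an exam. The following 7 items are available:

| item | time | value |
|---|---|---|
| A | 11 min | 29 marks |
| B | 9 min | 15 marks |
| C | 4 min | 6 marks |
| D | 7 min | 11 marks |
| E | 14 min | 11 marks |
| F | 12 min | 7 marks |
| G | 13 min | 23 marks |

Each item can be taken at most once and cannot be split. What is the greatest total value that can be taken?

40 marks

Check high-value combinations within 18 min:
- A+D: time 11+7=18, value 29+11=40
- A+C: time 11+4=15, value 29+6=35
- A: time 11, value 29
Best: 40 marks.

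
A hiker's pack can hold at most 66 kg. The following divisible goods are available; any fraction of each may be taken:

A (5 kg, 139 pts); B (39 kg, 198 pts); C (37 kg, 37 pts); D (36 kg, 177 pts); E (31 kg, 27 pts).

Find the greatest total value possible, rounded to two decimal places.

Take in order of value per unit:
- A (139/5 per unit): all 5 → value 139, running total 139.00
- B (198/39 per unit): all 39 → value 198, running total 337.00
- D (177/36 per unit): 22 of 36 → value 22×177/36 = 108.1667, running total 445.17
Total 445.17.

445.17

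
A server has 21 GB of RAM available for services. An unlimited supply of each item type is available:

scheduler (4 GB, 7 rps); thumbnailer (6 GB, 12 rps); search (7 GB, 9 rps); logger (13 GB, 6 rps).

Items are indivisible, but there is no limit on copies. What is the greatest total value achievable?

Best value-per-unit is thumbnailer at 12/6; filling with it alone gives 3×12 = 36.
Optimal mix: 2×scheduler + 2×thumbnailer → memory 20, value 38.

38 rps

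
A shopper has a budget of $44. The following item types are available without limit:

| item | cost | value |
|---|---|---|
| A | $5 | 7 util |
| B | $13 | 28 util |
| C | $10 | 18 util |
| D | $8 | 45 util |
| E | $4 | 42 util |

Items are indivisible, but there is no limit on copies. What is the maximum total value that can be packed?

Best value-per-unit is E at 42/4, and filling with it alone uses cost 11×4=44. No mix of the others beats 11×42 = 462.

462 util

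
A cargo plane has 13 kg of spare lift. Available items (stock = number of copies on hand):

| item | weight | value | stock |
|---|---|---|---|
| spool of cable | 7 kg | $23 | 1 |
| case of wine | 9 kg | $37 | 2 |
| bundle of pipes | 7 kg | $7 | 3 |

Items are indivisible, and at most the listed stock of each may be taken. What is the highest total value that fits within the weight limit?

$37

Top feasible selections:
- 1×case of wine: weight 9, value 37
- 1×spool of cable: weight 7, value 23
- 1×bundle of pipes: weight 7, value 7
Best: $37.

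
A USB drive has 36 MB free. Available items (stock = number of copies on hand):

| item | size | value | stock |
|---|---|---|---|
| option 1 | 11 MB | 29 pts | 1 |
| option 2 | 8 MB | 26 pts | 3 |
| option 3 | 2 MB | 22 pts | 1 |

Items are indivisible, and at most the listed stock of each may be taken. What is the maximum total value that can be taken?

107 pts

Top feasible selections:
- 1×option 1 + 3×option 2: size 35, value 107
- 1×option 1 + 2×option 2 + 1×option 3: size 29, value 103
- 3×option 2 + 1×option 3: size 26, value 100
- 1×option 1 + 2×option 2: size 27, value 81
Best: 107 pts.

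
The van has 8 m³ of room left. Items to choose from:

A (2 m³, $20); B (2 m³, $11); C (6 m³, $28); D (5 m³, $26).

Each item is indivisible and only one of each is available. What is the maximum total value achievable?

Check high-value combinations within 8 m³:
- A+C: volume 2+6=8, value 20+28=48
- A+D: volume 2+5=7, value 20+26=46
- B+C: volume 2+6=8, value 11+28=39
- B+D: volume 2+5=7, value 11+26=37
- A+B: volume 2+2=4, value 20+11=31
Best: $48.

$48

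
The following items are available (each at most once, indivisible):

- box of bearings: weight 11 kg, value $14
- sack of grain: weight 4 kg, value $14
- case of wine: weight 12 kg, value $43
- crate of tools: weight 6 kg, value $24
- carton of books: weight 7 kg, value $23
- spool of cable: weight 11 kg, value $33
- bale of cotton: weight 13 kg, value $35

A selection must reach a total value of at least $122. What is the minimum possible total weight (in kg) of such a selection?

36

Subsets with value ≥ 122, sorted by total weight:
- case of wine+crate of tools+carton of books+spool of cable: weight 36, value 123
- case of wine+crate of tools+carton of books+bale of cotton: weight 38, value 125
Minimum weight: 36 kg.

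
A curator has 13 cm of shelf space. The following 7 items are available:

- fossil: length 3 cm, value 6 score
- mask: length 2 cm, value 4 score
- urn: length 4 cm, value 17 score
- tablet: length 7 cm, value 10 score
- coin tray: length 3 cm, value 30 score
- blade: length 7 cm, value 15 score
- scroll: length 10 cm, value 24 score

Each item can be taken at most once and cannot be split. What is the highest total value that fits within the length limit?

Check high-value combinations within 13 cm:
- fossil+mask+urn+coin tray: length 3+2+4+3=12, value 6+4+17+30=57
- coin tray+scroll: length 3+10=13, value 30+24=54
- fossil+urn+coin tray: length 3+4+3=10, value 6+17+30=53
Best: 57 score.

57 score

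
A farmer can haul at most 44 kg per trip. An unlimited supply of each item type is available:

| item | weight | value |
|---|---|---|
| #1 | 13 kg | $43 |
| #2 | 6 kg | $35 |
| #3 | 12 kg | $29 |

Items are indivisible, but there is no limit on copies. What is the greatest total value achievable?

$245

Best value-per-unit is #2 at 35/6, and filling with it alone uses weight 7×6=42. No mix of the others beats 7×35 = 245.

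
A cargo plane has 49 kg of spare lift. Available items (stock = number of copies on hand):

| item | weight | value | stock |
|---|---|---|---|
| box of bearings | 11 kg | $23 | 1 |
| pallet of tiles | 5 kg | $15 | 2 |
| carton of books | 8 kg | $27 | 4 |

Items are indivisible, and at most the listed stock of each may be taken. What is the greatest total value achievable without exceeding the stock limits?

Top feasible selections:
- 1×box of bearings + 1×pallet of tiles + 4×carton of books: weight 48, value 146
- 2×pallet of tiles + 4×carton of books: weight 42, value 138
Best: $146.

$146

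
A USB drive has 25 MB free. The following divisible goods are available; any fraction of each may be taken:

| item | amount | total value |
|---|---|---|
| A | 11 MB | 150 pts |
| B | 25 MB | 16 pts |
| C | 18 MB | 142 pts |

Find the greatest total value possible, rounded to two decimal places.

260.44

Take in order of value per unit:
- A (150/11 per unit): all 11 → value 150, running total 150.00
- C (142/18 per unit): 14 of 18 → value 14×142/18 = 110.4444, running total 260.44
Total 260.44.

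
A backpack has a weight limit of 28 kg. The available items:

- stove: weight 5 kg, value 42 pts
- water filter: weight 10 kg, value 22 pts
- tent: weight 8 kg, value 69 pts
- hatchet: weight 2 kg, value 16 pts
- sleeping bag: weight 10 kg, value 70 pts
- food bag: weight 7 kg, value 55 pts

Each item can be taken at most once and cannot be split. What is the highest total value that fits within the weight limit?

210 pts

Check high-value combinations within 28 kg:
- tent+hatchet+sleeping bag+food bag: weight 8+2+10+7=27, value 69+16+70+55=210
- stove+tent+hatchet+sleeping bag: weight 5+8+2+10=25, value 42+69+16+70=197
- tent+sleeping bag+food bag: weight 8+10+7=25, value 69+70+55=194
Best: 210 pts.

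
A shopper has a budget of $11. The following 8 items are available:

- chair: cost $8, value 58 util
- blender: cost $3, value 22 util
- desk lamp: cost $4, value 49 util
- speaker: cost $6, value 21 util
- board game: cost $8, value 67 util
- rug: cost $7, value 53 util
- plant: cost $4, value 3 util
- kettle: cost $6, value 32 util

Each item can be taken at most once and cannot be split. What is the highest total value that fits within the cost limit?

102 util

This is a 0/1 knapsack; check combinations near the capacity.
- desk lamp+rug: cost 4+7=11, value 49+53=102
- blender+board game: cost 3+8=11, value 22+67=89
- desk lamp+kettle: cost 4+6=10, value 49+32=81
- chair+blender: cost 8+3=11, value 58+22=80
- blender+rug: cost 3+7=10, value 22+53=75
Best: 102 util.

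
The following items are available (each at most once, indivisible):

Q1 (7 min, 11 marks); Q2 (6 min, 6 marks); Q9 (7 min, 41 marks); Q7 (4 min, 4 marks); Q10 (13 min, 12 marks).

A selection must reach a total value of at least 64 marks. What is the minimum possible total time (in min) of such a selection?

27

Subsets with value ≥ 64, sorted by total time:
- Q1+Q9+Q10: time 27, value 64
- Q1+Q9+Q7+Q10: time 31, value 68
- Q1+Q2+Q9+Q10: time 33, value 70
Minimum time: 27 min.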